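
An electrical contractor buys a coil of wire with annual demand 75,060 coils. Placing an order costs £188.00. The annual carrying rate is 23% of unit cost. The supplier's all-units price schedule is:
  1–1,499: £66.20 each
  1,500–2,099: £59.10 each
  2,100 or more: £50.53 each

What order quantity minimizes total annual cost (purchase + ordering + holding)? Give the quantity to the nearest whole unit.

Holding cost per unit per year at price C is H = 0.23·C.
Evaluate total cost at each tier's feasible EOQ or, if the EOQ is below the tier, at the tier's minimum quantity.
EOQ at £66.20 = 1361.5 (feasible in tier 1): TC = 75,060×£66.20 + (75,060/1361.5)×188 + (1361.5/2)×0.23×£66.20 = £4,989,701.61.
EOQ at £59.10 = 1440.9 < 1500, so use break Q=1500: TC = 75,060×£59.10 + (75,060/1500.0)×188 + (1500.0/2)×0.23×£59.10 = £4,455,648.27.
EOQ at £50.53 = 1558.3 < 2100, so use break Q=2100: TC = 75,060×£50.53 + (75,060/2100.0)×188 + (2100.0/2)×0.23×£50.53 = £3,811,704.45.
Lowest total cost is £3,811,704.45 at Q = 2100.0.

Q* ≈ 2,100 coils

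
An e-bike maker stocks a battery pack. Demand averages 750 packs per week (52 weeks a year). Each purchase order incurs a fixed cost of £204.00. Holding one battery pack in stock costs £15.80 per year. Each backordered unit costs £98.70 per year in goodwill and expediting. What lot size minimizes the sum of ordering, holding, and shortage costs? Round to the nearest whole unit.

Q* ≈ 1,081 packs

Annual demand D = 750 × 52 = 39,000.
With planned backorders, Q* = √(2DS/H) · √((H+B)/B).
√(2DS/H) = √(2 × 39,000 × 204 / 15.8) = 1003.538.
√((H+B)/B) = √((15.8+98.7)/98.7) = 1.0771.
Q* ≈ 1080.881.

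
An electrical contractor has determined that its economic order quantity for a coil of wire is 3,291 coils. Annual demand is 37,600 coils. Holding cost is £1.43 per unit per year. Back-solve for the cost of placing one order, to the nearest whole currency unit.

Squaring Q* = √(2DS/H) gives Q*² = 2DS/H.
From Q* = √(2DS/H): S = Q*²H / (2D) = 3,291² × 1.43 / (2 × 37,600) = 205.9558.

S ≈ £206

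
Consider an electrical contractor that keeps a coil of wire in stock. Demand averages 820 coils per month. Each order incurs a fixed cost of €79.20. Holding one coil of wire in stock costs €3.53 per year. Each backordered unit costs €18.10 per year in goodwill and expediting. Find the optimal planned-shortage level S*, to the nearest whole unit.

Annual demand D = 820 × 12 = 9,840.
With planned backorders, Q* = √(2DS/H) · √((H+B)/B).
√(2DS/H) = √(2 × 9,840 × 79.2 / 3.53) = 664.489.
√((H+B)/B) = √((3.53+18.1)/18.1) = 1.0932.
Q* ≈ 726.402.
S* = Q* · H/(H+B) = 726.402 × 3.53/21.63 ≈ 118.548.

S* ≈ 119 coils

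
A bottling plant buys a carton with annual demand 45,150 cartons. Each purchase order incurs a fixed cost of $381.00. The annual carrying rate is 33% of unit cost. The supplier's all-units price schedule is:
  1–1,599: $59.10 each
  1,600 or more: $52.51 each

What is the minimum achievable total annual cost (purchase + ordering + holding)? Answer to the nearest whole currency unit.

TC* ≈ $2,395,440

Holding cost per unit per year at price C is H = 0.33·C.
For each price level, check whether its EOQ is feasible; otherwise the best quantity at that price is the breakpoint.
EOQ at $59.10 = 1328.2 (feasible in tier 1): TC = 45,150×$59.10 + (45,150/1328.2)×381 + (1328.2/2)×0.33×$59.10 = $2,694,268.42.
EOQ at $52.51 = 1409.1 < 1600, so use break Q=1600: TC = 45,150×$52.51 + (45,150/1600.0)×381 + (1600.0/2)×0.33×$52.51 = $2,395,440.48.
Lowest total cost among the candidates is at Q = 1600.0.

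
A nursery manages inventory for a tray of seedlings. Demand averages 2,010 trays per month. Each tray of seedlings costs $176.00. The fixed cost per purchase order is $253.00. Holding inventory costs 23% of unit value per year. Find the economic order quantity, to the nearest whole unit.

Annual demand D = 2,010 × 12 = 24,120.
Holding cost H = 0.23 × $176.00 = $40.4800 per unit per year.
EOQ = √(2DS / H) = √(2 × 24,120 × 253 / 40.48).
= √(12,204,720 / 40.48) = √301,500 ≈ 549.090.

Q* ≈ 549 trays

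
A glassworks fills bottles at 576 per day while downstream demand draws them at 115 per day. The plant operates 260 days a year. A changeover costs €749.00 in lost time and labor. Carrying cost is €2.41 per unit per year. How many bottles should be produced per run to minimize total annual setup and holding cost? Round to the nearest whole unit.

Q* ≈ 4,819 bottles

Annual demand D = 115 × 260 = 29,900.
Production build-up factor (1 − d/p) = 1 − 115/576 = 0.8003.
Q* = √(2DS / (H(1 − d/p))) = √(2 × 29,900 × 749 / (2.41 × 0.8003)).
= √(44,790,200 / 1.9288) ≈ 4818.854.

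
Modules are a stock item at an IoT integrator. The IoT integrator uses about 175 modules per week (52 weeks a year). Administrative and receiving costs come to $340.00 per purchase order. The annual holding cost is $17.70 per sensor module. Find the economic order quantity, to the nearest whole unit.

Annual demand D = 175 × 52 = 9,100.
EOQ = √(2DS / H) = √(2 × 9,100 × 340 / 17.7).
= √(6,188,000 / 17.7) = √349,604.5198 ≈ 591.274.

Q* ≈ 591 modules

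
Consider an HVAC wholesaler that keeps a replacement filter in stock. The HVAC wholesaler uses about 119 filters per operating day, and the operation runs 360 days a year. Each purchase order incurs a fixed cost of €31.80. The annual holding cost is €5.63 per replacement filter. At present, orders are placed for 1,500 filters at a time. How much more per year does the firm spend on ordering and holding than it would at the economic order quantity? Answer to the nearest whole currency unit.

Annual demand D = 119 × 360 = 42,840.
EOQ = √(2DS/H) = √(2 × 42,840 × 31.8 / 5.63) ≈ 695.66.
Cost at Q* = (D/Q*)S + (Q*/2)H = √(2DSH) ≈ €3,916.58.
Cost at Q = 1,500: (42,840/1,500)×31.8 + (1,500/2)×5.63 = €908.21 + €4,222.50 = €5,130.71.
Excess = €5,130.71 − €3,916.58 = €1,214.12.

Extra cost ≈ €1,214 per year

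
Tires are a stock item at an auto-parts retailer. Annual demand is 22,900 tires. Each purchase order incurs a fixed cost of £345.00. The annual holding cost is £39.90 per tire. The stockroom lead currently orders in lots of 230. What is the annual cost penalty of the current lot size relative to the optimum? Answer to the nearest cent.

Extra cost ≈ £13,829.54 per year

EOQ = √(2DS/H) = √(2 × 22,900 × 345 / 39.9) ≈ 629.30.
Cost at Q* = (D/Q*)S + (Q*/2)H = √(2DSH) ≈ £25,108.96.
Cost at Q = 230: (22,900/230)×345 + (230/2)×39.9 = £34,350.00 + £4,588.50 = £38,938.50.
Excess = £38,938.50 − £25,108.96 = £13,829.54.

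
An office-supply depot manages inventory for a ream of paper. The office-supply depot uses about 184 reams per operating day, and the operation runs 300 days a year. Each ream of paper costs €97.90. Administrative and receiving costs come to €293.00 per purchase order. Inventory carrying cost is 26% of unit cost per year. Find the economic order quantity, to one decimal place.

Q* ≈ 1,127.3 reams

Annual demand D = 184 × 300 = 55,200.
Holding cost H = 0.26 × €97.90 = €25.4540 per unit per year.
EOQ = √(2DS / H) = √(2 × 55,200 × 293 / 25.454).
= √(32,347,200 / 25.454) = √1,270,810.0888 ≈ 1127.302.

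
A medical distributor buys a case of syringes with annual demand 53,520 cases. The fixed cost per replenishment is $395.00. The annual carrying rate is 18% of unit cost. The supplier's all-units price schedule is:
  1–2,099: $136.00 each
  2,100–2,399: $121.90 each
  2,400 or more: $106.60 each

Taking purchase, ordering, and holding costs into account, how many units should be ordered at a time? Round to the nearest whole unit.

Holding cost per unit per year at price C is H = 0.18·C.
Evaluate total cost at each tier's feasible EOQ or, if the EOQ is below the tier, at the tier's minimum quantity.
EOQ at $136.00 = 1314.2 (feasible in tier 1): TC = 53,520×$136.00 + (53,520/1314.2)×395 + (1314.2/2)×0.18×$136.00 = $7,310,891.94.
EOQ at $121.90 = 1388.1 < 2100, so use break Q=2100: TC = 53,520×$121.90 + (53,520/2100.0)×395 + (2100.0/2)×0.18×$121.90 = $6,557,193.96.
EOQ at $106.60 = 1484.4 < 2400, so use break Q=2400: TC = 53,520×$106.60 + (53,520/2400.0)×395 + (2400.0/2)×0.18×$106.60 = $5,737,066.10.
Lowest total cost is $5,737,066.10 at Q = 2400.0.

Q* ≈ 2,400 cases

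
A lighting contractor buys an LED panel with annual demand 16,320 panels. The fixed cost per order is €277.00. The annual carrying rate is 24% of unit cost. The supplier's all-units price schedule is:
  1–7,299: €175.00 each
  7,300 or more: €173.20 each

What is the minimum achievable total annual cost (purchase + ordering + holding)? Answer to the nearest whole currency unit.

Holding cost per unit per year at price C is H = 0.24·C.
For each price level, check whether its EOQ is feasible; otherwise the best quantity at that price is the breakpoint.
EOQ at €175.00 = 464.0 (feasible in tier 1): TC = 16,320×€175.00 + (16,320/464.0)×277 + (464.0/2)×0.24×€175.00 = €2,875,486.76.
EOQ at €173.20 = 466.4 < 7300, so use break Q=7300: TC = 16,320×€173.20 + (16,320/7300.0)×277 + (7300.0/2)×0.24×€173.20 = €2,978,966.47.
Lowest total cost among the candidates is at Q = 464.0.

TC* ≈ €2,875,487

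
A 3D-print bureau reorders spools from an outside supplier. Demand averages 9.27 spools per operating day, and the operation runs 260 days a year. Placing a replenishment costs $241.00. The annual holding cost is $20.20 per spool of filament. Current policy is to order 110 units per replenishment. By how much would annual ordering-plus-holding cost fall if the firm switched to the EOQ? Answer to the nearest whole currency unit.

Extra cost ≈ $1,547 per year

Annual demand D = 9.27 × 260 = 2,410.2.
EOQ = √(2DS/H) = √(2 × 2,410.2 × 241 / 20.2) ≈ 239.81.
Cost at Q* = (D/Q*)S + (Q*/2)H = √(2DSH) ≈ $4,844.24.
Cost at Q = 110: (2,410.2/110)×241 + (110/2)×20.2 = $5,280.53 + $1,111.00 = $6,391.53.
Excess = $6,391.53 − $4,844.24 = $1,547.29.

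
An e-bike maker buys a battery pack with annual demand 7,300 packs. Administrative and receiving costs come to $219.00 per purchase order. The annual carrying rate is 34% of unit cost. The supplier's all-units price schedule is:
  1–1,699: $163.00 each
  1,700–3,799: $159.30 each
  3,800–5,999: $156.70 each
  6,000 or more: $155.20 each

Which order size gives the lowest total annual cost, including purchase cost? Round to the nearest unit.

Holding cost per unit per year at price C is H = 0.34·C.
Evaluate total cost at each tier's feasible EOQ or, if the EOQ is below the tier, at the tier's minimum quantity.
EOQ at $163.00 = 240.2 (feasible in tier 1): TC = 7,300×$163.00 + (7,300/240.2)×219 + (240.2/2)×0.34×$163.00 = $1,203,211.65.
EOQ at $159.30 = 243.0 < 1700, so use break Q=1700: TC = 7,300×$159.30 + (7,300/1700.0)×219 + (1700.0/2)×0.34×$159.30 = $1,209,868.11.
EOQ at $156.70 = 245.0 < 3800, so use break Q=3800: TC = 7,300×$156.70 + (7,300/3800.0)×219 + (3800.0/2)×0.34×$156.70 = $1,245,558.91.
EOQ at $155.20 = 246.2 < 6000, so use break Q=6000: TC = 7,300×$155.20 + (7,300/6000.0)×219 + (6000.0/2)×0.34×$155.20 = $1,291,530.45.
Lowest total cost is $1,203,211.65 at Q = 240.2.

Q* ≈ 240 packs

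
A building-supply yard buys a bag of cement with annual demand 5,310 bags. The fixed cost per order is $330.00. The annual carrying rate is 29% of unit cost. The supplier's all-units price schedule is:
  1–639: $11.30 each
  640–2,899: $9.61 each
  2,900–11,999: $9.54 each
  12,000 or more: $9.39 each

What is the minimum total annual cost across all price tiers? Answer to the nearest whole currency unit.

Holding cost per unit per year at price C is H = 0.29·C.
Candidates are each tier's EOQ (if it falls in that tier) and each price-break quantity.
Tier 1 ($11.30): EOQ = 1034.1 exceeds tier's upper bound 639, so this tier is dominated.
EOQ at $9.61 = 1121.4 (feasible in tier 2): TC = 5,310×$9.61 + (5,310/1121.4)×330 + (1121.4/2)×0.29×$9.61 = $54,154.32.
EOQ at $9.54 = 1125.5 < 2900, so use break Q=2900: TC = 5,310×$9.54 + (5,310/2900.0)×330 + (2900.0/2)×0.29×$9.54 = $55,273.21.
EOQ at $9.39 = 1134.5 < 12000, so use break Q=12000: TC = 5,310×$9.39 + (5,310/12000.0)×330 + (12000.0/2)×0.29×$9.39 = $66,345.52.
Lowest total cost among the candidates is at Q = 1121.4.

TC* ≈ $54,154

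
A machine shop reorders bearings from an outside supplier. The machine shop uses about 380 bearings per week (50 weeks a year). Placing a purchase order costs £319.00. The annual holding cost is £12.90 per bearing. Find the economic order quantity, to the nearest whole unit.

Annual demand D = 380 × 50 = 19,000.
EOQ = √(2DS / H) = √(2 × 19,000 × 319 / 12.9).
= √(12,122,000 / 12.9) = √939,689.9225 ≈ 969.376.

Q* ≈ 969 bearings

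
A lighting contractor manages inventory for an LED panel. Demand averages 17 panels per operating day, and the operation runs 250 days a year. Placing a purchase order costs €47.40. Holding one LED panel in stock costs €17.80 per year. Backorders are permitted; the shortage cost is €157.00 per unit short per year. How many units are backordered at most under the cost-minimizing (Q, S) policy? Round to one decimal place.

S* ≈ 16.2 panels

Annual demand D = 17 × 250 = 4,250.
With planned backorders, Q* = √(2DS/H) · √((H+B)/B).
√(2DS/H) = √(2 × 4,250 × 47.4 / 17.8) = 150.449.
√((H+B)/B) = √((17.8+157)/157) = 1.0552.
Q* ≈ 158.748.
S* = Q* · H/(H+B) = 158.748 × 17.8/174.8 ≈ 16.165.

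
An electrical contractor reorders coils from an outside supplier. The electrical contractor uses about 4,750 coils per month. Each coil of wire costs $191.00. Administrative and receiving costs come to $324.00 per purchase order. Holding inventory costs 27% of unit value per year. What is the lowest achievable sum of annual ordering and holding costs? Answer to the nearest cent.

TC* ≈ $43,643.89

Annual demand D = 4,750 × 12 = 57,000.
Holding cost H = 0.27 × $191.00 = $51.5700 per unit per year.
EOQ = √(2DS/H) = √(2 × 57,000 × 324 / 51.57) ≈ 846.30.
At Q*, ordering cost (D/Q*)S equals holding cost (Q*/2)H, each = √(DSH/2).
Minimum total = √(2DSH) = √(2 × 57,000 × 324 × 51.57) ≈ 43643.894.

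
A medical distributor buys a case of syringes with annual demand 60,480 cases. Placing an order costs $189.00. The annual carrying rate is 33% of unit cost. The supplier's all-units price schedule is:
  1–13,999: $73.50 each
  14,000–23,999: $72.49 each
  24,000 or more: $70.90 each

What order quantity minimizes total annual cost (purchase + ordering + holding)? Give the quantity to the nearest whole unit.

Holding cost per unit per year at price C is H = 0.33·C.
Evaluate total cost at each tier's feasible EOQ or, if the EOQ is below the tier, at the tier's minimum quantity.
EOQ at $73.50 = 970.8 (feasible in tier 1): TC = 60,480×$73.50 + (60,480/970.8)×189 + (970.8/2)×0.33×$73.50 = $4,468,827.91.
EOQ at $72.49 = 977.6 < 14000, so use break Q=14000: TC = 60,480×$72.49 + (60,480/14000.0)×189 + (14000.0/2)×0.33×$72.49 = $4,552,463.58.
EOQ at $70.90 = 988.5 < 24000, so use break Q=24000: TC = 60,480×$70.90 + (60,480/24000.0)×189 + (24000.0/2)×0.33×$70.90 = $4,569,272.28.
Lowest total cost is $4,468,827.91 at Q = 970.8.

Q* ≈ 971 cases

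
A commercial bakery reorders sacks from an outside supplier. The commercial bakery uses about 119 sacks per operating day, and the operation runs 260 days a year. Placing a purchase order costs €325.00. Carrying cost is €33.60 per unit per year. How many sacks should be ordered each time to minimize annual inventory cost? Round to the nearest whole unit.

Q* ≈ 774 sacks

Annual demand D = 119 × 260 = 30,940.
EOQ = √(2DS / H) = √(2 × 30,940 × 325 / 33.6).
= √(20,111,000 / 33.6) = √598,541.6667 ≈ 773.655.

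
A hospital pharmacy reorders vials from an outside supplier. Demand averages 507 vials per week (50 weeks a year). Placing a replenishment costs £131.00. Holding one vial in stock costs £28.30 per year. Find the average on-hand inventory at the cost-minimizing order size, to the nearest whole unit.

Average inventory ≈ 242 vials

Annual demand D = 507 × 50 = 25,350.
Q* = √(2DS/H) = √(2 × 25,350 × 131 / 28.3) ≈ 484.45.
Average inventory = Q*/2 ≈ 484.45 / 2 = 242.224.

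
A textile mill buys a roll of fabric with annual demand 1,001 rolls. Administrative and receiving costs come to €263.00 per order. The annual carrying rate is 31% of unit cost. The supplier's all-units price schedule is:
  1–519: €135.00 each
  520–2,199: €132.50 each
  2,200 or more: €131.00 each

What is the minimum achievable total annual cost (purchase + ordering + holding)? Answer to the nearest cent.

Holding cost per unit per year at price C is H = 0.31·C.
For each price level, check whether its EOQ is feasible; otherwise the best quantity at that price is the breakpoint.
EOQ at €135.00 = 112.2 (feasible in tier 1): TC = 1,001×€135.00 + (1,001/112.2)×263 + (112.2/2)×0.31×€135.00 = €139,829.16.
EOQ at €132.50 = 113.2 < 520, so use break Q=520: TC = 1,001×€132.50 + (1,001/520.0)×263 + (520.0/2)×0.31×€132.50 = €143,818.27.
EOQ at €131.00 = 113.9 < 2200, so use break Q=2200: TC = 1,001×€131.00 + (1,001/2200.0)×263 + (2200.0/2)×0.31×€131.00 = €175,921.67.
Lowest total cost among the candidates is at Q = 112.2.

TC* ≈ €139,829.16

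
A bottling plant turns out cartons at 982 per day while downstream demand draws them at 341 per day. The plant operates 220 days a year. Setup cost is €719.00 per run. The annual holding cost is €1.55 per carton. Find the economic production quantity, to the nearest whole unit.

Q* ≈ 10,326 cartons

Annual demand D = 341 × 220 = 75,020.
Production build-up factor (1 − d/p) = 1 − 341/982 = 0.6527.
Q* = √(2DS / (H(1 − d/p))) = √(2 × 75,020 × 719 / (1.55 × 0.6527)).
= √(107,878,760 / 1.0118) ≈ 10325.922.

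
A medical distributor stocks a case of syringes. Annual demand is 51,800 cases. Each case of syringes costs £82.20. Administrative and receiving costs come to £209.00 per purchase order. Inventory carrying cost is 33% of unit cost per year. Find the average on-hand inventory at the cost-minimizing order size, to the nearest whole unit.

Holding cost H = 0.33 × £82.20 = £27.1260 per unit per year.
Q* = √(2DS/H) = √(2 × 51,800 × 209 / 27.126) ≈ 893.43.
Average inventory = Q*/2 ≈ 893.43 / 2 = 446.715.

Average inventory ≈ 447 cases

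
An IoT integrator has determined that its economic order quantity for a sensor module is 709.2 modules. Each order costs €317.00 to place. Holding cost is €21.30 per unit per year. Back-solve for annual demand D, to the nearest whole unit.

Squaring Q* = √(2DS/H) gives Q*² = 2DS/H.
From Q* = √(2DS/H): D = Q*²H / (2S) = 709.2² × 21.3 / (2 × 317) = 16897.708.

D ≈ 16,898 modules per year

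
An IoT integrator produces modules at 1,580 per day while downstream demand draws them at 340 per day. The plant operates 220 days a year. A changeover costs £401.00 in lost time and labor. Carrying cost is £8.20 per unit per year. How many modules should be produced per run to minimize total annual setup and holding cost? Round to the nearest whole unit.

Annual demand D = 340 × 220 = 74,800.
Production build-up factor (1 − d/p) = 1 − 340/1,580 = 0.7848.
Q* = √(2DS / (H(1 − d/p))) = √(2 × 74,800 × 401 / (8.2 × 0.7848)).
= √(59,989,600 / 6.4354) ≈ 3053.154.

Q* ≈ 3,053 modules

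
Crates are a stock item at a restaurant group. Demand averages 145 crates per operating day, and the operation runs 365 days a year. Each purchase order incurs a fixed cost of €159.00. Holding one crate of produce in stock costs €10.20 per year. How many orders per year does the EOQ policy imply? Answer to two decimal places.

Annual demand D = 145 × 365 = 52,925.
Q* = √(2DS/H) = √(2 × 52,925 × 159 / 10.2) ≈ 1284.53.
Orders per year = D / Q* = 52,925 / 1284.53 ≈ 41.202.

N ≈ 41.20 orders per year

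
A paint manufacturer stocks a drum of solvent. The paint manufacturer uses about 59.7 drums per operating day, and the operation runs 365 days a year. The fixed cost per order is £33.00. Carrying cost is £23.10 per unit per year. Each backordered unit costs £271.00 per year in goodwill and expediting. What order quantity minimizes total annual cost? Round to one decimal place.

Q* ≈ 259.9 drums

Annual demand D = 59.7 × 365 = 21,790.5.
With planned backorders, Q* = √(2DS/H) · √((H+B)/B).
√(2DS/H) = √(2 × 21,790.5 × 33 / 23.1) = 249.517.
√((H+B)/B) = √((23.1+271)/271) = 1.0417.
Q* ≈ 259.934.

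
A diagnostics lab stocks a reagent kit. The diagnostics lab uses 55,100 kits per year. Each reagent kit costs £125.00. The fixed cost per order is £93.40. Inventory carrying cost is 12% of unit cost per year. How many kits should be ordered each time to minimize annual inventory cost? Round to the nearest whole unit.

Q* ≈ 828 kits

Holding cost H = 0.12 × £125.00 = £15.0000 per unit per year.
EOQ = √(2DS / H) = √(2 × 55,100 × 93.4 / 15).
= √(10,292,680 / 15) = √686,178.6667 ≈ 828.359.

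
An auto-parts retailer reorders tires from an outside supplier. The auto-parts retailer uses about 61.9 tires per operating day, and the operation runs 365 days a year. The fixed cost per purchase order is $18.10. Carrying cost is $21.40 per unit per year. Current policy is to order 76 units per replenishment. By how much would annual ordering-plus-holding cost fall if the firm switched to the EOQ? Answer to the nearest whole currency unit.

Annual demand D = 61.9 × 365 = 22,593.5.
EOQ = √(2DS/H) = √(2 × 22,593.5 × 18.1 / 21.4) ≈ 195.50.
Cost at Q* = (D/Q*)S + (Q*/2)H = √(2DSH) ≈ $4,183.63.
Cost at Q = 76: (22,593.5/76)×18.1 + (76/2)×21.4 = $5,380.82 + $813.20 = $6,194.02.
Excess = $6,194.02 − $4,183.63 = $2,010.39.

Extra cost ≈ $2,010 per year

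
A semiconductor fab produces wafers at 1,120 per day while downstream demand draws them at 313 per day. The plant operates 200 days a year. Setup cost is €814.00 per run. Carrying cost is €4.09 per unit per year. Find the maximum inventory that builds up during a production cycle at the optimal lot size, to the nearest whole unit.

I_max ≈ 4,237 wafers

Annual demand D = 313 × 200 = 62,600.
Production build-up factor (1 − d/p) = 1 − 313/1,120 = 0.7205.
Q* = √(2DS / (H(1 − d/p))) = √(2 × 62,600 × 814 / (4.09 × 0.7205)).
= √(101,912,800 / 2.947) ≈ 5880.645.
Maximum inventory = Q*(1 − d/p) = 5880.645 × 0.7205 ≈ 4237.215.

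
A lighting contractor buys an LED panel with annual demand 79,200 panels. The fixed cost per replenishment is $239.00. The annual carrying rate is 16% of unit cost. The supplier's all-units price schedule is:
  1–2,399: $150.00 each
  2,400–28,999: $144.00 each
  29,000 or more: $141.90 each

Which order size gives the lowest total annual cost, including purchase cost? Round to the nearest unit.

Holding cost per unit per year at price C is H = 0.16·C.
Candidates are each tier's EOQ (if it falls in that tier) and each price-break quantity.
EOQ at $150.00 = 1255.9 (feasible in tier 1): TC = 79,200×$150.00 + (79,200/1255.9)×239 + (1255.9/2)×0.16×$150.00 = $11,910,142.70.
EOQ at $144.00 = 1281.8 < 2400, so use break Q=2400: TC = 79,200×$144.00 + (79,200/2400.0)×239 + (2400.0/2)×0.16×$144.00 = $11,440,335.00.
EOQ at $141.90 = 1291.3 < 29000, so use break Q=29000: TC = 79,200×$141.90 + (79,200/29000.0)×239 + (29000.0/2)×0.16×$141.90 = $11,568,340.72.
Lowest total cost is $11,440,335.00 at Q = 2400.0.

Q* ≈ 2,400 panels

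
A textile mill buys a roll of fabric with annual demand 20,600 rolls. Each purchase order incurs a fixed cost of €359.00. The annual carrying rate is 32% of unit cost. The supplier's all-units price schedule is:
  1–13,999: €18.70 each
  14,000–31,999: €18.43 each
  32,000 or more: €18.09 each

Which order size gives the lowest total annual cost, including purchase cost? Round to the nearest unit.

Holding cost per unit per year at price C is H = 0.32·C.
For each price level, check whether its EOQ is feasible; otherwise the best quantity at that price is the breakpoint.
EOQ at €18.70 = 1572.2 (feasible in tier 1): TC = 20,600×€18.70 + (20,600/1572.2)×359 + (1572.2/2)×0.32×€18.70 = €394,627.88.
EOQ at €18.43 = 1583.6 < 14000, so use break Q=14000: TC = 20,600×€18.43 + (20,600/14000.0)×359 + (14000.0/2)×0.32×€18.43 = €421,469.44.
EOQ at €18.09 = 1598.5 < 32000, so use break Q=32000: TC = 20,600×€18.09 + (20,600/32000.0)×359 + (32000.0/2)×0.32×€18.09 = €465,505.91.
Lowest total cost is €394,627.88 at Q = 1572.2.

Q* ≈ 1,572 rolls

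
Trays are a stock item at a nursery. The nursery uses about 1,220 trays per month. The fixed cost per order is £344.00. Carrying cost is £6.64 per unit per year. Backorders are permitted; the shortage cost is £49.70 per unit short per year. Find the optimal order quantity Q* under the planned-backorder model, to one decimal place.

Q* ≈ 1,311.3 trays

Annual demand D = 1,220 × 12 = 14,640.
With planned backorders, Q* = √(2DS/H) · √((H+B)/B).
√(2DS/H) = √(2 × 14,640 × 344 / 6.64) = 1231.631.
√((H+B)/B) = √((6.64+49.7)/49.7) = 1.0647.
Q* ≈ 1311.327.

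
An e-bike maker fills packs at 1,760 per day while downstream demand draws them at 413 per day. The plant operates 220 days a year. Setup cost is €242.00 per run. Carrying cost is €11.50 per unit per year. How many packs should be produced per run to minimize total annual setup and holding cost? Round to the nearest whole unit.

Q* ≈ 2,235 packs

Annual demand D = 413 × 220 = 90,860.
Production build-up factor (1 − d/p) = 1 − 413/1,760 = 0.7653.
Q* = √(2DS / (H(1 − d/p))) = √(2 × 90,860 × 242 / (11.5 × 0.7653)).
= √(43,976,240 / 8.8014) ≈ 2235.284.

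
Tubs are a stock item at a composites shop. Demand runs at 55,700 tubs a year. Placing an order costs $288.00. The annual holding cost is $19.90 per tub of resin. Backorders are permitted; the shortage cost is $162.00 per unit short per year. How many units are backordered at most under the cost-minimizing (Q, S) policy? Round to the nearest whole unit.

With planned backorders, Q* = √(2DS/H) · √((H+B)/B).
√(2DS/H) = √(2 × 55,700 × 288 / 19.9) = 1269.733.
√((H+B)/B) = √((19.9+162)/162) = 1.0596.
Q* ≈ 1345.461.
S* = Q* · H/(H+B) = 1345.461 × 19.9/181.9 ≈ 147.194.

S* ≈ 147 tubs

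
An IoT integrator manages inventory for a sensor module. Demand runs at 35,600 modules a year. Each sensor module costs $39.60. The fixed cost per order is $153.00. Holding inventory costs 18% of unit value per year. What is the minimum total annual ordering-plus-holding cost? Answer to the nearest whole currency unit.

Holding cost H = 0.18 × $39.60 = $7.1280 per unit per year.
Q* = √(2DS/H) = √(2 × 35,600 × 153 / 7.128) ≈ 1236.24.
At Q*, ordering cost (D/Q*)S equals holding cost (Q*/2)H, each = √(DSH/2).
Minimum total = √(2DSH) = √(2 × 35,600 × 153 × 7.128) ≈ 8811.900.

TC* ≈ $8,812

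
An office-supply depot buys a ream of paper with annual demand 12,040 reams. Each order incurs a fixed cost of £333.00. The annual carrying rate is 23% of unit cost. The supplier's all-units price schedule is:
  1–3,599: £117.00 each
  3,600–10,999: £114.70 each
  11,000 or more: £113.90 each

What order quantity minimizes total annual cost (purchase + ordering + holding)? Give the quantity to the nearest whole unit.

Q* ≈ 546 reams

Holding cost per unit per year at price C is H = 0.23·C.
Candidates are each tier's EOQ (if it falls in that tier) and each price-break quantity.
EOQ at £117.00 = 545.9 (feasible in tier 1): TC = 12,040×£117.00 + (12,040/545.9)×333 + (545.9/2)×0.23×£117.00 = £1,423,369.51.
EOQ at £114.70 = 551.3 < 3600, so use break Q=3600: TC = 12,040×£114.70 + (12,040/3600.0)×333 + (3600.0/2)×0.23×£114.70 = £1,429,587.50.
EOQ at £113.90 = 553.3 < 11000, so use break Q=11000: TC = 12,040×£113.90 + (12,040/11000.0)×333 + (11000.0/2)×0.23×£113.90 = £1,515,803.98.
Lowest total cost is £1,423,369.51 at Q = 545.9.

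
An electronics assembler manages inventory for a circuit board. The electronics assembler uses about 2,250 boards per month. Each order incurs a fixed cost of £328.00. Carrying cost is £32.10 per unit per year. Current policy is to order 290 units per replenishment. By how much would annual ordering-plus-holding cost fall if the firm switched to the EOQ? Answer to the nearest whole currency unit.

Extra cost ≈ £11,348 per year

Annual demand D = 2,250 × 12 = 27,000.
EOQ = √(2DS/H) = √(2 × 27,000 × 328 / 32.1) ≈ 742.82.
Cost at Q* = (D/Q*)S + (Q*/2)H = √(2DSH) ≈ £23,844.40.
Cost at Q = 290: (27,000/290)×328 + (290/2)×32.1 = £30,537.93 + £4,654.50 = £35,192.43.
Excess = £35,192.43 − £23,844.40 = £11,348.04.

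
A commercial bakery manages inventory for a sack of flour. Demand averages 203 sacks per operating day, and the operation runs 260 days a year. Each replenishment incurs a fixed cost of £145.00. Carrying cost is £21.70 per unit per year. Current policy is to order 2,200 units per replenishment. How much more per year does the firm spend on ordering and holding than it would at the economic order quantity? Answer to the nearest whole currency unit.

Annual demand D = 203 × 260 = 52,780.
EOQ = √(2DS/H) = √(2 × 52,780 × 145 / 21.7) ≈ 839.85.
Cost at Q* = (D/Q*)S + (Q*/2)H = √(2DSH) ≈ £18,224.83.
Cost at Q = 2,200: (52,780/2,200)×145 + (2,200/2)×21.7 = £3,478.68 + £23,870.00 = £27,348.68.
Excess = £27,348.68 − £18,224.83 = £9,123.85.

Extra cost ≈ £9,124 per year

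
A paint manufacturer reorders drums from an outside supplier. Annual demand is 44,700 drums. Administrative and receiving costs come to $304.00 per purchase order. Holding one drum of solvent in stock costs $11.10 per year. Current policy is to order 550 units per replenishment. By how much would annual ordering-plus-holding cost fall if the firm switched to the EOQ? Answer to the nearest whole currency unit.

EOQ = √(2DS/H) = √(2 × 44,700 × 304 / 11.1) ≈ 1564.75.
Cost at Q* = (D/Q*)S + (Q*/2)H = √(2DSH) ≈ $17,368.69.
Cost at Q = 550: (44,700/550)×304 + (550/2)×11.1 = $24,706.91 + $3,052.50 = $27,759.41.
Excess = $27,759.41 − $17,368.69 = $10,390.72.

Extra cost ≈ $10,391 per year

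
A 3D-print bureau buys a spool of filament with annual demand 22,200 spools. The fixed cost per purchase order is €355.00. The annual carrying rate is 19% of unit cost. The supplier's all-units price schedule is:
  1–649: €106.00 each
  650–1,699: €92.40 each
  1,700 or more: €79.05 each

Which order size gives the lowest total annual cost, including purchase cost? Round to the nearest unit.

Q* ≈ 1,700 spools

Holding cost per unit per year at price C is H = 0.19·C.
For each price level, check whether its EOQ is feasible; otherwise the best quantity at that price is the breakpoint.
Tier 1 (€106.00): EOQ = 884.7 exceeds tier's upper bound 649, so this tier is dominated.
EOQ at €92.40 = 947.5 (feasible in tier 2): TC = 22,200×€92.40 + (22,200/947.5)×355 + (947.5/2)×0.19×€92.40 = €2,067,914.83.
EOQ at €79.05 = 1024.4 < 1700, so use break Q=1700: TC = 22,200×€79.05 + (22,200/1700.0)×355 + (1700.0/2)×0.19×€79.05 = €1,772,312.46.
Lowest total cost is €1,772,312.46 at Q = 1700.0.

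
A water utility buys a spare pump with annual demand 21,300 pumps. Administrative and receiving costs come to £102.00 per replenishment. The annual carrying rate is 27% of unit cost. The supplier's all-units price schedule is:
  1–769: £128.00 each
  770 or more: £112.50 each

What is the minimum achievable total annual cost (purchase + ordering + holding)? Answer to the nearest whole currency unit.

Holding cost per unit per year at price C is H = 0.27·C.
Evaluate total cost at each tier's feasible EOQ or, if the EOQ is below the tier, at the tier's minimum quantity.
EOQ at £128.00 = 354.6 (feasible in tier 1): TC = 21,300×£128.00 + (21,300/354.6)×102 + (354.6/2)×0.27×£128.00 = £2,738,654.39.
EOQ at £112.50 = 378.2 < 770, so use break Q=770: TC = 21,300×£112.50 + (21,300/770.0)×102 + (770.0/2)×0.27×£112.50 = £2,410,765.93.
Lowest total cost among the candidates is at Q = 770.0.

TC* ≈ £2,410,766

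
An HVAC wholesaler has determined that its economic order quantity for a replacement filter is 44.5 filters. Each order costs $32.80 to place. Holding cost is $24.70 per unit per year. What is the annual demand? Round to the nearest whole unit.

D ≈ 746 filters per year

Invert the EOQ relation Q*² = 2DS/H.
From Q* = √(2DS/H): D = Q*²H / (2S) = 44.5² × 24.7 / (2 × 32.8) = 745.612.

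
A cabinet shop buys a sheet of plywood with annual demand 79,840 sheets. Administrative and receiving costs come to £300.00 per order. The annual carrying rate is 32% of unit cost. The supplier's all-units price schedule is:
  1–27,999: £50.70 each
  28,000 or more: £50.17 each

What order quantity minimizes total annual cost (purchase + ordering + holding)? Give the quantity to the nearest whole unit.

Holding cost per unit per year at price C is H = 0.32·C.
Candidates are each tier's EOQ (if it falls in that tier) and each price-break quantity.
EOQ at £50.70 = 1718.3 (feasible in tier 1): TC = 79,840×£50.70 + (79,840/1718.3)×300 + (1718.3/2)×0.32×£50.70 = £4,075,766.21.
EOQ at £50.17 = 1727.4 < 28000, so use break Q=28000: TC = 79,840×£50.17 + (79,840/28000.0)×300 + (28000.0/2)×0.32×£50.17 = £4,231,189.83.
Lowest total cost is £4,075,766.21 at Q = 1718.3.

Q* ≈ 1,718 sheets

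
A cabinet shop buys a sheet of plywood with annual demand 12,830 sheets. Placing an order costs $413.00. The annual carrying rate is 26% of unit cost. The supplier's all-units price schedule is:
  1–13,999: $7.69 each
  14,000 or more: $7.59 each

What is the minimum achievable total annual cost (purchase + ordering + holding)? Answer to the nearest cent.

TC* ≈ $103,265.83

Holding cost per unit per year at price C is H = 0.26·C.
Candidates are each tier's EOQ (if it falls in that tier) and each price-break quantity.
EOQ at $7.69 = 2302.3 (feasible in tier 1): TC = 12,830×$7.69 + (12,830/2302.3)×413 + (2302.3/2)×0.26×$7.69 = $103,265.83.
EOQ at $7.59 = 2317.4 < 14000, so use break Q=14000: TC = 12,830×$7.59 + (12,830/14000.0)×413 + (14000.0/2)×0.26×$7.59 = $111,571.99.
Lowest total cost among the candidates is at Q = 2302.3.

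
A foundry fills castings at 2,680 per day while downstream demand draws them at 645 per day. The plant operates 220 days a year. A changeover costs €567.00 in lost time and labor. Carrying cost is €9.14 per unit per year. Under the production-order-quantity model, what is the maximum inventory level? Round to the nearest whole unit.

I_max ≈ 3,656 castings

Annual demand D = 645 × 220 = 141,900.
Production build-up factor (1 − d/p) = 1 − 645/2,680 = 0.7593.
Q* = √(2DS / (H(1 − d/p))) = √(2 × 141,900 × 567 / (9.14 × 0.7593)).
= √(160,914,600 / 6.9403) ≈ 4815.150.
Maximum inventory = Q*(1 − d/p) = 4815.150 × 0.7593 ≈ 3656.280.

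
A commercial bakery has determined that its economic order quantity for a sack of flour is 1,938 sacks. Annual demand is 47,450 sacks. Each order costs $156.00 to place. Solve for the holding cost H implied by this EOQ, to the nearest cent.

H ≈ $3.94

Invert the EOQ relation Q*² = 2DS/H.
From Q* = √(2DS/H): H = 2DS / Q*² = 2 × 47,450 × 156 / 1,938² = 3.9417.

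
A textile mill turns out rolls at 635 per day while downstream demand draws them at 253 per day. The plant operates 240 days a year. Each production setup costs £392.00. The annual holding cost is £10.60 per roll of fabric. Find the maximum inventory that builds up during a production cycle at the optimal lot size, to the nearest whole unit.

Annual demand D = 253 × 240 = 60,720.
Production build-up factor (1 − d/p) = 1 − 253/635 = 0.6016.
Q* = √(2DS / (H(1 − d/p))) = √(2 × 60,720 × 392 / (10.6 × 0.6016)).
= √(47,604,480 / 6.3767) ≈ 2732.286.
Maximum inventory = Q*(1 − d/p) = 2732.286 × 0.6016 ≈ 1643.674.

I_max ≈ 1,644 rolls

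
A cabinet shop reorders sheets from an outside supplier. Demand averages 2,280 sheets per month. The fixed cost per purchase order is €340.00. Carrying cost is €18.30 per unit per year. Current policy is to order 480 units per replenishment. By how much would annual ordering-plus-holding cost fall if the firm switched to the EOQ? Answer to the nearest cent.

Annual demand D = 2,280 × 12 = 27,360.
EOQ = √(2DS/H) = √(2 × 27,360 × 340 / 18.3) ≈ 1008.29.
Cost at Q* = (D/Q*)S + (Q*/2)H = √(2DSH) ≈ €18,451.77.
Cost at Q = 480: (27,360/480)×340 + (480/2)×18.3 = €19,380.00 + €4,392.00 = €23,772.00.
Excess = €23,772.00 − €18,451.77 = €5,320.23.

Extra cost ≈ €5,320.23 per year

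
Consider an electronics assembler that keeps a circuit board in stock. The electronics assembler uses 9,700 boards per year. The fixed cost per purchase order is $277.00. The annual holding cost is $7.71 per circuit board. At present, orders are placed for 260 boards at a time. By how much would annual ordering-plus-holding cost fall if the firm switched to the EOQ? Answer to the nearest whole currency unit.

Extra cost ≈ $4,900 per year

EOQ = √(2DS/H) = √(2 × 9,700 × 277 / 7.71) ≈ 834.86.
Cost at Q* = (D/Q*)S + (Q*/2)H = √(2DSH) ≈ $6,436.77.
Cost at Q = 260: (9,700/260)×277 + (260/2)×7.71 = $10,334.23 + $1,002.30 = $11,336.53.
Excess = $11,336.53 − $6,436.77 = $4,899.76.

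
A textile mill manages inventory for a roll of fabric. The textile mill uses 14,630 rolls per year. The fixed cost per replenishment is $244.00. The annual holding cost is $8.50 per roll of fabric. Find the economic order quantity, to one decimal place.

Q* ≈ 916.5 rolls

EOQ = √(2DS / H) = √(2 × 14,630 × 244 / 8.5).
= √(7,139,440 / 8.5) = √839,934.1176 ≈ 916.479.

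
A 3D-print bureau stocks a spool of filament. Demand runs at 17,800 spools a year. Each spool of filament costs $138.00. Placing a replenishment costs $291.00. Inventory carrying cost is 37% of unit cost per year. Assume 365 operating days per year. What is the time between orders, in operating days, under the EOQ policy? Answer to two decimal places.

Holding cost H = 0.37 × $138.00 = $51.0600 per unit per year.
EOQ = √(2DS/H) = √(2 × 17,800 × 291 / 51.06) ≈ 450.43.
Cycle time = Q*/D × 365 = 450.43 / 17,800 × 365 ≈ 9.236 days.

T ≈ 9.24 days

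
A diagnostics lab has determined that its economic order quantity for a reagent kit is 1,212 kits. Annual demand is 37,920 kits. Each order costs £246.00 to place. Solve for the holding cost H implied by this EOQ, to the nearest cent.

Invert the EOQ relation Q*² = 2DS/H.
From Q* = √(2DS/H): H = 2DS / Q*² = 2 × 37,920 × 246 / 1,212² = 12.7007.

H ≈ £12.70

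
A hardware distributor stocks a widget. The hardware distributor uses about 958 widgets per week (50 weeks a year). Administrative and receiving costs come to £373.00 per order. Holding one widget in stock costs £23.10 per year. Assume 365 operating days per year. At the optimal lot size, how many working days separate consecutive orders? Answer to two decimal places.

T ≈ 9.48 days

Annual demand D = 958 × 50 = 47,900.
The optimal lot size = √(2DS/H) = √(2 × 47,900 × 373 / 23.1) ≈ 1243.74.
Cycle time = Q*/D × 365 = 1243.74 / 47,900 × 365 ≈ 9.477 days.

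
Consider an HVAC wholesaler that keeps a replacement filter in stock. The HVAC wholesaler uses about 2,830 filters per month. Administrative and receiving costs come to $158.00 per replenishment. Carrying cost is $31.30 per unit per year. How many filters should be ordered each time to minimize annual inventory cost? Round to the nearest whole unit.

Annual demand D = 2,830 × 12 = 33,960.
EOQ = √(2DS / H) = √(2 × 33,960 × 158 / 31.3).
= √(10,731,360 / 31.3) = √342,854.9521 ≈ 585.538.

Q* ≈ 586 filters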